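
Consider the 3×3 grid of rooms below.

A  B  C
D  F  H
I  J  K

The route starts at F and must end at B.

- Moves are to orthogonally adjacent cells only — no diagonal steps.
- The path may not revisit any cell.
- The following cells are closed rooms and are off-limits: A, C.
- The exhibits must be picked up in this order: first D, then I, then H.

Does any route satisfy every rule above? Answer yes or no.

Every way from D onward to B runs back through F, which the route has already used — so it cannot be completed without a revisit.

no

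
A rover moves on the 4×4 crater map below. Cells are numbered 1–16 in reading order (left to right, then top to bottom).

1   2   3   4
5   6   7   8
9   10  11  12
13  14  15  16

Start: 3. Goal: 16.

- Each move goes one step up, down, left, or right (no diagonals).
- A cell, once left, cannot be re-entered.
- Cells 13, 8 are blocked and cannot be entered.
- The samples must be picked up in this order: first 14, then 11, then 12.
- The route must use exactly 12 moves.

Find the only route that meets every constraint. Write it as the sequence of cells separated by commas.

The waypoints must appear in the order 14, 11, 12, with no cell reused.
Route from 3: down 1 to 7, left 1 to 6, up 1 to 2, left 1 to 1, down 2 to 9, right 1 to 10, down 1 to 14, right 1 to 15, up 1 to 11, right 1 to 12, down 1 to 16 — 12 moves in all.
Check: order respected (14 at step 8, 11 at step 10, 12 at step 11); 12 moves as required.

3, 7, 6, 2, 1, 5, 9, 10, 14, 15, 11, 12, 16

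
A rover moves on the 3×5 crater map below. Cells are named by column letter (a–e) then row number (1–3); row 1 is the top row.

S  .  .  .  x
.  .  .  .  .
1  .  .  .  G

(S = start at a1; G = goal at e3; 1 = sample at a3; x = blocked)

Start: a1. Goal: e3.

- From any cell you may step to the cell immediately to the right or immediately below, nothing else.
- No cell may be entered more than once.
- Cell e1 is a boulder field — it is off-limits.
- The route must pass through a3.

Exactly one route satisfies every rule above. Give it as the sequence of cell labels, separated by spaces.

Moves only go right or down, so the column and row indices never decrease.
Route from a1: down 2 to a3, right 4 to e3 — 6 moves in all.
Check: all required cells visited.

a1 a2 a3 b3 c3 d3 e3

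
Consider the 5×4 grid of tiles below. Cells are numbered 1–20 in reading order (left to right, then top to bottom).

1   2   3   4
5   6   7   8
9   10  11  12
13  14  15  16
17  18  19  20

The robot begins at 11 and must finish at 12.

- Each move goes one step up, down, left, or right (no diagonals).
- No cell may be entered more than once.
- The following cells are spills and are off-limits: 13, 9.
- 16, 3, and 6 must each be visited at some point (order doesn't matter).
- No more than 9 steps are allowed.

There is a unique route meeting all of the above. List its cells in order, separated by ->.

Any route must reach 16, 3, and 6 and still end at 12 within 9 moves, so the order of the required stops is forced.
Route from 11: 2× up (reaching 3), left to 2, 3× down (reaching 14), 2× right (reaching 16), up to 12 — 9 moves in all.
Check: all required cells visited; 9 ≤ 9 moves.

11 -> 7 -> 3 -> 2 -> 6 -> 10 -> 14 -> 15 -> 16 -> 12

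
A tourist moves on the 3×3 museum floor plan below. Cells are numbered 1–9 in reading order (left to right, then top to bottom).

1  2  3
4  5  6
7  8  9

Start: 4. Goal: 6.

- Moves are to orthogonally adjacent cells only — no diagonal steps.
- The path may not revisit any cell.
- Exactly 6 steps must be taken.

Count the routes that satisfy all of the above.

2

Need simple routes of exactly 6 moves from 4 to 6 (Manhattan distance 2, so 2 moves are spent on a detour and 2 undoing it).
Enumerating: 4 1 2 5 8 9 6 | 4 7 8 5 2 3 6.
That gives 2 routes.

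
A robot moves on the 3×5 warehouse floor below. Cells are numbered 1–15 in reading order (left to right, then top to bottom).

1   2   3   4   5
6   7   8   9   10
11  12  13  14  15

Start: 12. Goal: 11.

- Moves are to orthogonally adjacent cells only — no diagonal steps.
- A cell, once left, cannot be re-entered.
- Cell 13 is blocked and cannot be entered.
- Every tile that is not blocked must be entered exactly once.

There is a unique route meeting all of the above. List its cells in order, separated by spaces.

12 7 8 9 14 15 10 5 4 3 2 1 6 11

Need to visit all 14 open cells exactly once, starting at 12 and ending at 11.
Route from 12: up to 7, 2× right (reaching 9), down to 14, right to 15, 2× up (reaching 5), 4× left (reaching 1), 2× down (reaching 11) — 13 moves in all.
Check: all 14 open cells covered.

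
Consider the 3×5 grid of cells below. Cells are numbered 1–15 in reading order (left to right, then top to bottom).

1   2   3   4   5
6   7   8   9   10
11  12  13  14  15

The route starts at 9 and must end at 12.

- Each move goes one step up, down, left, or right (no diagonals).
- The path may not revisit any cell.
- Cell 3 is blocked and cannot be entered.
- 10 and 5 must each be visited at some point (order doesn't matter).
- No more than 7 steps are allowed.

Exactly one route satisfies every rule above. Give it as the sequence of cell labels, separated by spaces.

9 4 5 10 15 14 13 12

The 7-move cap with required stops at 10, 5 leaves no slack for detours.
Route from 9: up 1 to 4, right 1 to 5, down 2 to 15, left 3 to 12 — 7 moves in all.
Check: all required cells visited; 7 ≤ 7 moves.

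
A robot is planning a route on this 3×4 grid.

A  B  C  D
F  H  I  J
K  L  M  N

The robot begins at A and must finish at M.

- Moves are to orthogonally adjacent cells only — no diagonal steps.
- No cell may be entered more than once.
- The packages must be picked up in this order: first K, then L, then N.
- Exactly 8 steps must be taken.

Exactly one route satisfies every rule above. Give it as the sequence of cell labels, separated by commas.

A, F, K, L, H, I, J, N, M

The waypoints must appear in the order K, L, N, with no cell reused.
Route from A: 2× down (reaching K), right to L, up to H, 2× right (reaching J), down to N, left to M — 8 moves in all.
Check: order respected (K at step 2, L at step 3, N at step 7); 8 moves as required.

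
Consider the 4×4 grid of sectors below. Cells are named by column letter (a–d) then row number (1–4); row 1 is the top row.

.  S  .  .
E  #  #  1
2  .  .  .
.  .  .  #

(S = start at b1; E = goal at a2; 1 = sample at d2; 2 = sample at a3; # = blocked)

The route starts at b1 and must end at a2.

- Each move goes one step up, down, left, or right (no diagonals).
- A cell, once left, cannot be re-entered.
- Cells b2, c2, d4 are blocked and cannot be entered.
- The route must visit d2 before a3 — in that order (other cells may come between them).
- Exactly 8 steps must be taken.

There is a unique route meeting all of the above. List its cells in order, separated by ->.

b1 -> c1 -> d1 -> d2 -> d3 -> c3 -> b3 -> a3 -> a2

The waypoints must appear in the order d2, a3, with no cell reused.
Route from b1: 2× right (reaching d1), 2× down (reaching d3), 3× left (reaching a3), up to a2 — 8 moves in all.
Check: order respected (1 at step 3, 2 at step 7); 8 moves as required.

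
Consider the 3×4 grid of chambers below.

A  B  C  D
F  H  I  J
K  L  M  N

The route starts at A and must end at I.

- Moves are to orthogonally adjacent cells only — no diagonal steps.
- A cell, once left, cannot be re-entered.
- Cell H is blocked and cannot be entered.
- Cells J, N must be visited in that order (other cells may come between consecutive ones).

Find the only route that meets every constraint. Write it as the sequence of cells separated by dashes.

The waypoints must appear in the order J, N, with no cell reused.
Route from A: 3× right (reaching D), 2× down (reaching N), left to M, up to I — 7 moves in all.
Check: order respected (J at step 4, N at step 5).

A - B - C - D - J - N - M - I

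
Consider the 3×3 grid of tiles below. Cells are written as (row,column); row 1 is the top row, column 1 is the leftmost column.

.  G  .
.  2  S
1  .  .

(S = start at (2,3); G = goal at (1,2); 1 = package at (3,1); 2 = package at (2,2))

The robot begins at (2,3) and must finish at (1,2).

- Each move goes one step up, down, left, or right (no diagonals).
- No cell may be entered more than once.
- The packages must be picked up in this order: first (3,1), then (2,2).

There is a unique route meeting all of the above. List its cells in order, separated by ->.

(2,3) -> (3,3) -> (3,2) -> (3,1) -> (2,1) -> (2,2) -> (1,2)

The waypoints must appear in the order (3,1), (2,2), with no cell reused.
Route from (2,3): down to (3,3), 2× left (reaching (3,1)), up to (2,1), right to (2,2), up to (1,2) — 6 moves in all.
Check: order respected (1 at step 3, 2 at step 5).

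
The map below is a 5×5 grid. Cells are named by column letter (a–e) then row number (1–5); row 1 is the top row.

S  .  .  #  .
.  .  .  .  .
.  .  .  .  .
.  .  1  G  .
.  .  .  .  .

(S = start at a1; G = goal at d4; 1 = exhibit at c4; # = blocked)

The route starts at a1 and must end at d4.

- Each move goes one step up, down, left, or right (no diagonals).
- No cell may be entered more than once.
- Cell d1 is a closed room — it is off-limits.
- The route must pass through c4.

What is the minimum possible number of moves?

Any route passes through c4 somewhere between a1 and d4. Summing Manhattan distances along the two legs (a1 → c4 → d4) gives a lower bound of 5 + 1 = 6 moves.
A route of 6 moves achieves this: a1 → a2 → a3 → a4 → b4 → c4 → d4.
Since 6 matches the lower bound, it is optimal.

6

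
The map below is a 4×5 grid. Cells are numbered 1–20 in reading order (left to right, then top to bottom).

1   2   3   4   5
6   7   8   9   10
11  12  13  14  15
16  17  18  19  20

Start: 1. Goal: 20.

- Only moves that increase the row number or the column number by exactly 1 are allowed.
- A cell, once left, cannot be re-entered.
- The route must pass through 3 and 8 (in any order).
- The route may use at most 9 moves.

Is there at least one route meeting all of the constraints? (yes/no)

yes

One route that works: 1 → 2 → 3 → 8 → 13 → 18 → 19 → 20.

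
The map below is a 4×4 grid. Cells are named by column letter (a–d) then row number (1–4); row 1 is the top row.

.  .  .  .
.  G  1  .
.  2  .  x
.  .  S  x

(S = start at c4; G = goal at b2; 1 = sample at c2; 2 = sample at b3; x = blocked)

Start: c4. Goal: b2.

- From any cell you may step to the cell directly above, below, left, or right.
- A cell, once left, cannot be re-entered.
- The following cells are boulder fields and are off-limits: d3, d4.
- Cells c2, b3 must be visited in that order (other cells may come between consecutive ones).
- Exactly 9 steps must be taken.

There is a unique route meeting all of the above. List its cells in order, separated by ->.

The waypoints must appear in the order c2, b3, with no cell reused.
Route from c4: up 3 to c1, left 2 to a1, down 2 to a3, right 1 to b3, up 1 to b2 — 9 moves in all.
Check: order respected (1 at step 2, 2 at step 8); 9 moves as required.

c4 -> c3 -> c2 -> c1 -> b1 -> a1 -> a2 -> a3 -> b3 -> b2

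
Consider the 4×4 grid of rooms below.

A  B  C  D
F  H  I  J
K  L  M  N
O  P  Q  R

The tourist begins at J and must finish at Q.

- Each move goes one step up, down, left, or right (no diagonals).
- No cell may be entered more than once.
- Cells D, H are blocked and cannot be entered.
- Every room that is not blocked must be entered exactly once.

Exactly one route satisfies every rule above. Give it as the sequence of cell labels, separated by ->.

J -> I -> C -> B -> A -> F -> K -> O -> P -> L -> M -> N -> R -> Q

Need to visit all 14 open cells exactly once, starting at J and ending at Q.
Cell O has only two open neighbours (K and P), so the path must pass straight through it: one of those is the cell it's entered from and the other is where it exits.
Route from J: left 1 to I, up 1 to C, left 2 to A, down 3 to O, right 1 to P, up 1 to L, right 2 to N, down 1 to R, left 1 to Q — 13 moves in all.
Check: all 14 open cells covered.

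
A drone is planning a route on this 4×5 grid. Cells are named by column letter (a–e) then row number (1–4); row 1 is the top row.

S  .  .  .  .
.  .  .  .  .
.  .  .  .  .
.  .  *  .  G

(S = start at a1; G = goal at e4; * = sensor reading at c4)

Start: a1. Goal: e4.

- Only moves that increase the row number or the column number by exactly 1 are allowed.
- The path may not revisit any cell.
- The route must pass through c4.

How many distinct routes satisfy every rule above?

A right/down-only route from a1 to e4 makes exactly 3 down-moves and 4 right-moves in some order.
With no other constraints that would be C(7,3) = 35 routes.
Split at c4 and multiply the segment counts: a1→c4: 10; c4→e4: 1; product = 10.
That gives 10 routes.

10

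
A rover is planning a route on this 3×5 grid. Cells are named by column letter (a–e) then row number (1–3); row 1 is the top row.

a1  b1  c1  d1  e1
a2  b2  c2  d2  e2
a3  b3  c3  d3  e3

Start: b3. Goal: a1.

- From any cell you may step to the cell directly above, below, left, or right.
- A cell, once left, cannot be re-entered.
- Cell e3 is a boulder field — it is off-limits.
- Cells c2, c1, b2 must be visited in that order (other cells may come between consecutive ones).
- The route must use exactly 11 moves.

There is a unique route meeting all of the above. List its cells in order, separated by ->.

b3 -> c3 -> c2 -> d2 -> e2 -> e1 -> d1 -> c1 -> b1 -> b2 -> a2 -> a1

The waypoints must appear in the order c2, c1, b2, with no cell reused.
Route from b3: right 1 to c3, up 1 to c2, right 2 to e2, up 1 to e1, left 3 to b1, down 1 to b2, left 1 to a2, up 1 to a1 — 11 moves in all.
Check: order respected (c2 at step 2, c1 at step 7, b2 at step 9); 11 moves as required.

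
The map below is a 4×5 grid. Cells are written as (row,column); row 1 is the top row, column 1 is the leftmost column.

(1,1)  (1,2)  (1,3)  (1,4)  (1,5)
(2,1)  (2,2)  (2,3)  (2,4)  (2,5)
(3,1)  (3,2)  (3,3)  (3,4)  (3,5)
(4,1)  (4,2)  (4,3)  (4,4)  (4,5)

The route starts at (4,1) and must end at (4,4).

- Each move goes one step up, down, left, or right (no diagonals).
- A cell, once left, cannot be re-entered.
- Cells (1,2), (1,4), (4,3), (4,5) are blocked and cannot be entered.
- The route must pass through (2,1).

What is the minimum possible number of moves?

7

Any route passes through (2,1) somewhere between (4,1) and (4,4). Summing Manhattan distances along the two legs ((4,1) → (2,1) → (4,4)) gives a lower bound of 2 + 5 = 7 moves.
A route of 7 moves achieves this: (4,1) → (3,1) → (2,1) → (2,2) → (3,2) → (3,3) → (3,4) → (4,4).
Since 7 matches the lower bound, it is optimal.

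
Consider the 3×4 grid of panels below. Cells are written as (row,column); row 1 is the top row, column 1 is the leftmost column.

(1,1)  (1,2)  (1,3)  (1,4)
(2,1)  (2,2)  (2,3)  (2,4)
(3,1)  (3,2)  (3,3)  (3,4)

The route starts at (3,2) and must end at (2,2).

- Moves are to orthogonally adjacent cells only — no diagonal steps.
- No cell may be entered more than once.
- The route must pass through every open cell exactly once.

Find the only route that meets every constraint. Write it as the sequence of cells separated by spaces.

Need to visit all 12 open cells exactly once, starting at (3,2) and ending at (2,2).
Route from (3,2): left to (3,1), 2× up (reaching (1,1)), 3× right (reaching (1,4)), 2× down (reaching (3,4)), left to (3,3), up to (2,3), left to (2,2) — 11 moves in all.
Check: all 12 open cells covered.

(3,2) (3,1) (2,1) (1,1) (1,2) (1,3) (1,4) (2,4) (3,4) (3,3) (2,3) (2,2)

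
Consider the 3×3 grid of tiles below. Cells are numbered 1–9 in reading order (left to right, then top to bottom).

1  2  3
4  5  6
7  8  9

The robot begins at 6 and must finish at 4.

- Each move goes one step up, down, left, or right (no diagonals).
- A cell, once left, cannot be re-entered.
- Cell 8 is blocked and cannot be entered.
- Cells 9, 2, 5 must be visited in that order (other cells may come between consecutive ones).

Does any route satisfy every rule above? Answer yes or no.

9 must be visited but has only one open neighbour (6), and it is neither the start nor the goal — the route would have to enter and leave through 6, re-entering it.

no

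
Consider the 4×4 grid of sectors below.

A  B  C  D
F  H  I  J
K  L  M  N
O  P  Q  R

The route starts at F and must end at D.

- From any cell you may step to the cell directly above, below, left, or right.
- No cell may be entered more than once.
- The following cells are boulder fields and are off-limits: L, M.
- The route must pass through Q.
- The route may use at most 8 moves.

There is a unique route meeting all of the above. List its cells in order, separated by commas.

The budget equals the shortest possible length, so every move has to be on a shortest route through the required cells.
Route from F: down 2 to O, right 3 to R, up 3 to D — 8 moves in all.
Check: all required cells visited; 8 ≤ 8 moves.

F, K, O, P, Q, R, N, J, D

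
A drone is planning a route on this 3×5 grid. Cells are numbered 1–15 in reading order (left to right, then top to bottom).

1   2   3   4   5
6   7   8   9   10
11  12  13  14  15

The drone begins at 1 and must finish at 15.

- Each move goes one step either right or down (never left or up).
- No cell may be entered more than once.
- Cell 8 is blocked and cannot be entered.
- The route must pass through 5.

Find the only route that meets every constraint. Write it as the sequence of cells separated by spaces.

1 2 3 4 5 10 15

Moves only go right or down, so the column and row indices never decrease.
Route from 1: 4× right (reaching 5), 2× down (reaching 15) — 6 moves in all.
Check: all required cells visited.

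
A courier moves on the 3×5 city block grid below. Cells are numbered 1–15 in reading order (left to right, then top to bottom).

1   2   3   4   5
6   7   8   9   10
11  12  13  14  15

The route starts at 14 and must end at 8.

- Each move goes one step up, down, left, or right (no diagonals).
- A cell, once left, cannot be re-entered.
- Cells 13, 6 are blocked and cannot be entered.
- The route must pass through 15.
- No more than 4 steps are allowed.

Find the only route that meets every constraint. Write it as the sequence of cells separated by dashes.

The budget equals the shortest possible length, so every move has to be on a shortest route through the required cells.
Route from 14: right 1 to 15, up 1 to 10, left 2 to 8 — 4 moves in all.
Check: all required cells visited; 4 ≤ 4 moves.

14 - 15 - 10 - 9 - 8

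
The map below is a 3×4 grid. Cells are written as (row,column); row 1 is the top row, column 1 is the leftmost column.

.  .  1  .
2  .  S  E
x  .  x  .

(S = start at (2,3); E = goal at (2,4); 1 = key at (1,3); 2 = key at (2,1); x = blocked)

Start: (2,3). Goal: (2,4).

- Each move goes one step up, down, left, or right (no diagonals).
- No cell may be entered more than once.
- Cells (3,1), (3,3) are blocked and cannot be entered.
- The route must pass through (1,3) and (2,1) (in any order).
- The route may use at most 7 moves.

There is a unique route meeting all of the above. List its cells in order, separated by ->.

The budget equals the shortest possible length, so every move has to be on a shortest route through the required cells.
Route from (2,3): 2× left (reaching (2,1)), up to (1,1), 3× right (reaching (1,4)), down to (2,4) — 7 moves in all.
Check: all required cells visited; 7 ≤ 7 moves.

(2,3) -> (2,2) -> (2,1) -> (1,1) -> (1,2) -> (1,3) -> (1,4) -> (2,4)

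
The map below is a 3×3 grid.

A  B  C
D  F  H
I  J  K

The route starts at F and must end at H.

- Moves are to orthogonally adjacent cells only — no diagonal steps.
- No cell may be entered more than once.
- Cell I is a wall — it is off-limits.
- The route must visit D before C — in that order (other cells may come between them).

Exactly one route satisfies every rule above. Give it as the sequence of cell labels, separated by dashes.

The waypoints must appear in the order D, C, with no cell reused.
Route from F: left 1 to D, up 1 to A, right 2 to C, down 1 to H — 5 moves in all.
Check: order respected (D at step 1, C at step 4).

F - D - A - B - C - H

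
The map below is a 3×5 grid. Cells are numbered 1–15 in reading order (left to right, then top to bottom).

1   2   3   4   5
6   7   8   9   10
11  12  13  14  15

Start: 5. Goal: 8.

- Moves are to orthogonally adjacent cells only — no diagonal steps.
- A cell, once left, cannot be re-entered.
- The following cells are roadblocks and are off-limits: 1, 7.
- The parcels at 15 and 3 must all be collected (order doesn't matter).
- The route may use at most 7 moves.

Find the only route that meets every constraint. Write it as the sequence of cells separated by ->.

The 7-move cap with required stops at 15, 3 leaves no slack for detours.
Route from 5: down 2 to 15, left 1 to 14, up 2 to 4, left 1 to 3, down 1 to 8 — 7 moves in all.
Check: all required cells visited; 7 ≤ 7 moves.

5 -> 10 -> 15 -> 14 -> 9 -> 4 -> 3 -> 8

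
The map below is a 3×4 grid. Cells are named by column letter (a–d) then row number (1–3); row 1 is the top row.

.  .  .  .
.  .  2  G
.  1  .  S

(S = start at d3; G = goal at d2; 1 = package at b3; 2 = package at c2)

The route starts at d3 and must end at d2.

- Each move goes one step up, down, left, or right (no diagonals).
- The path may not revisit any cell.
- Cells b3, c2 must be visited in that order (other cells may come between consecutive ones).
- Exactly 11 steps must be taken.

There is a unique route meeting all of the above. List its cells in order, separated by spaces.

d3 c3 b3 a3 a2 a1 b1 b2 c2 c1 d1 d2

The waypoints must appear in the order b3, c2, with no cell reused.
Route from d3: 3× left (reaching a3), 2× up (reaching a1), right to b1, down to b2, right to c2, up to c1, right to d1, down to d2 — 11 moves in all.
Check: order respected (1 at step 2, 2 at step 8); 11 moves as required.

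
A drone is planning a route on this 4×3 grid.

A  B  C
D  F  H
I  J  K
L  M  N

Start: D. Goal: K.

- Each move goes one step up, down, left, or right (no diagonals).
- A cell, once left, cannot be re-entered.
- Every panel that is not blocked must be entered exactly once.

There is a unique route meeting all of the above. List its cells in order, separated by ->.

D -> A -> B -> C -> H -> F -> J -> I -> L -> M -> N -> K

Need to visit all 12 open cells exactly once, starting at D and ending at K.
Cell C has only two open neighbours (H and B), so the path must pass straight through it: one of those is the cell it's entered from and the other is where it exits.
Route from D: up 1 to A, right 2 to C, down 1 to H, left 1 to F, down 1 to J, left 1 to I, down 1 to L, right 2 to N, up 1 to K — 11 moves in all.
Check: all 12 open cells covered.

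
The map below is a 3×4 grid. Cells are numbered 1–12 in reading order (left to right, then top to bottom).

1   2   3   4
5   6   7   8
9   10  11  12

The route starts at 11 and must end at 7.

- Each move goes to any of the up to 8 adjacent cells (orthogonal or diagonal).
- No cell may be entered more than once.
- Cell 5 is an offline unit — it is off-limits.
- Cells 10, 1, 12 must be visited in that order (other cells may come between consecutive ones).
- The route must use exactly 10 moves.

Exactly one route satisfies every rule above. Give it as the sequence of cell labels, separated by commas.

The waypoints must appear in the order 10, 1, 12, with no cell reused.
Route from 11: left 2 to 9, up-right 1 to 6, up-left 1 to 1, right 3 to 4, down 2 to 12, up-left 1 to 7 — 10 moves in all.
Check: order respected (10 at step 1, 1 at step 4, 12 at step 9); 10 moves as required.

11, 10, 9, 6, 1, 2, 3, 4, 8, 12, 7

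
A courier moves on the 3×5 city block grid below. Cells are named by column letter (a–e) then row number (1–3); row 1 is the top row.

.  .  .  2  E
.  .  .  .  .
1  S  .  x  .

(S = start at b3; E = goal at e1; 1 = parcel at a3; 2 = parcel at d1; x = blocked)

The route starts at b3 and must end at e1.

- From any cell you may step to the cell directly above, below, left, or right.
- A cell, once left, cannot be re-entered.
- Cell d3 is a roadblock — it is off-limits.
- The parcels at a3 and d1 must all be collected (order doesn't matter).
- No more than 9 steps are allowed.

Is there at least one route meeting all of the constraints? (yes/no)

One route that works: b3 → a3 → a2 → a1 → b1 → c1 → d1 → e1.

yes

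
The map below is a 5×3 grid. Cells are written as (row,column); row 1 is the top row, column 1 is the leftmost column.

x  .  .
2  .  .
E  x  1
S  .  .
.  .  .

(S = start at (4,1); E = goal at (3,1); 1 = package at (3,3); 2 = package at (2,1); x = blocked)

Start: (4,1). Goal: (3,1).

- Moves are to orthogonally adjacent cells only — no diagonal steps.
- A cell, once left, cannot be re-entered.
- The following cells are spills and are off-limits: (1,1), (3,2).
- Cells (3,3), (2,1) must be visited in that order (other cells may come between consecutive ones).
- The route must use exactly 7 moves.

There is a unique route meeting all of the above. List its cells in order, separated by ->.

(4,1) -> (4,2) -> (4,3) -> (3,3) -> (2,3) -> (2,2) -> (2,1) -> (3,1)

The waypoints must appear in the order (3,3), (2,1), with no cell reused.
Route from (4,1): right 2 to (4,3), up 2 to (2,3), left 2 to (2,1), down 1 to (3,1) — 7 moves in all.
Check: order respected (1 at step 3, 2 at step 6); 7 moves as required.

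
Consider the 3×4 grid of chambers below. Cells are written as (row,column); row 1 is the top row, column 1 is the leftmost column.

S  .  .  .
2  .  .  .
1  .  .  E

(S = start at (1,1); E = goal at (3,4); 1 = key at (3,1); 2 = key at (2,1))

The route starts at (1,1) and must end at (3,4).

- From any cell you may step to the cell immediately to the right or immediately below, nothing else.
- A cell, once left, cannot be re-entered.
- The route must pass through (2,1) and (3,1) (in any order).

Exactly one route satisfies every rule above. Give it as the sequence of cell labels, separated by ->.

(1,1) -> (2,1) -> (3,1) -> (3,2) -> (3,3) -> (3,4)

Moves only go right or down, so the column and row indices never decrease.
Route from (1,1): 2× down (reaching (3,1)), 3× right (reaching (3,4)) — 5 moves in all.
Check: all required cells visited.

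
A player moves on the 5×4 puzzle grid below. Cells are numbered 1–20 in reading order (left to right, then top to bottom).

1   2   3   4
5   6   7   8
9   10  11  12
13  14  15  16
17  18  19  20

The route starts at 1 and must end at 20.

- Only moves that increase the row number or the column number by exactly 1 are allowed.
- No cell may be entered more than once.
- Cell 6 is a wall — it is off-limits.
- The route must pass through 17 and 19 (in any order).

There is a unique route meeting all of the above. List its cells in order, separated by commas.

Moves only go right or down, so the column and row indices never decrease.
Route from 1: 4× down (reaching 17), 3× right (reaching 20) — 7 moves in all.
Check: all required cells visited.

1, 5, 9, 13, 17, 18, 19, 20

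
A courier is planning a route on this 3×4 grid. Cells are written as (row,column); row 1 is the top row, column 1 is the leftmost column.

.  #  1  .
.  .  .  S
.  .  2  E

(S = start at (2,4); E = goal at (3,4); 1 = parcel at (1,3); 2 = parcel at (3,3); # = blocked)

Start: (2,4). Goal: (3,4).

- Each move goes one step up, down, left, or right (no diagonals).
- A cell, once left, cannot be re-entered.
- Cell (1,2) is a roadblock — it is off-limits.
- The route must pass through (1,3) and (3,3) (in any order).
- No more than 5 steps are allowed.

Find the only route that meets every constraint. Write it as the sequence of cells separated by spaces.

(2,4) (1,4) (1,3) (2,3) (3,3) (3,4)

Any route must reach (1,3) and (3,3) and still end at (3,4) within 5 moves, so the order of the required stops is forced.
Route from (2,4): up to (1,4), left to (1,3), 2× down (reaching (3,3)), right to (3,4) — 5 moves in all.
Check: all required cells visited; 5 ≤ 5 moves.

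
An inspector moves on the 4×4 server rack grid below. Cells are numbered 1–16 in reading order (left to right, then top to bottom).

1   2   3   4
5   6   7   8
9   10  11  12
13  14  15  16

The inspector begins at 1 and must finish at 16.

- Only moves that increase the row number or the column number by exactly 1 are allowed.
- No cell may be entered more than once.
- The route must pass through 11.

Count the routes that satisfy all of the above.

12

A right/down-only route from 1 to 16 makes exactly 3 down-moves and 3 right-moves in some order.
With no other constraints that would be C(6,3) = 20 routes.
Split at 11 and multiply the segment counts: 1→11: 6; 11→16: 2; product = 12.
That gives 12 routes.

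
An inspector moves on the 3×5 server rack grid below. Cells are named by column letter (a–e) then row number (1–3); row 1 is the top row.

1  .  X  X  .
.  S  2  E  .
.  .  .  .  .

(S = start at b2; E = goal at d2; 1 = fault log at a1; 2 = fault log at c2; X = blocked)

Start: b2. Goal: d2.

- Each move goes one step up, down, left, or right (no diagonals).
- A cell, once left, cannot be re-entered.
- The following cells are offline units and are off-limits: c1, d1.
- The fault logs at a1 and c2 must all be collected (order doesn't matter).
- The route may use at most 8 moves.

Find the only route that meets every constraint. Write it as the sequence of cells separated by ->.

b2 -> b1 -> a1 -> a2 -> a3 -> b3 -> c3 -> c2 -> d2

Any route must reach a1 and c2 and still end at d2 within 8 moves, so the order of the required stops is forced.
Route from b2: up to b1, left to a1, 2× down (reaching a3), 2× right (reaching c3), up to c2, right to d2 — 8 moves in all.
Check: all required cells visited; 8 ≤ 8 moves.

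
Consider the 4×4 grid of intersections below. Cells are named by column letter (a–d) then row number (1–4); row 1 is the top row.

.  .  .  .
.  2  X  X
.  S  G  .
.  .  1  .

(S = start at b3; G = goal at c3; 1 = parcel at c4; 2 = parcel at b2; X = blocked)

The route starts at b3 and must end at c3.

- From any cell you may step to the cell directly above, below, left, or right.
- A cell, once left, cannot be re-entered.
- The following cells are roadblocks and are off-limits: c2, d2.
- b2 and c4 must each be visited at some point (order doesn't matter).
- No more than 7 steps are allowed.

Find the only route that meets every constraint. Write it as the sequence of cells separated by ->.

b3 -> b2 -> a2 -> a3 -> a4 -> b4 -> c4 -> c3

The budget equals the shortest possible length, so every move has to be on a shortest route through the required cells.
Route from b3: up 1 to b2, left 1 to a2, down 2 to a4, right 2 to c4, up 1 to c3 — 7 moves in all.
Check: all required cells visited; 7 ≤ 7 moves.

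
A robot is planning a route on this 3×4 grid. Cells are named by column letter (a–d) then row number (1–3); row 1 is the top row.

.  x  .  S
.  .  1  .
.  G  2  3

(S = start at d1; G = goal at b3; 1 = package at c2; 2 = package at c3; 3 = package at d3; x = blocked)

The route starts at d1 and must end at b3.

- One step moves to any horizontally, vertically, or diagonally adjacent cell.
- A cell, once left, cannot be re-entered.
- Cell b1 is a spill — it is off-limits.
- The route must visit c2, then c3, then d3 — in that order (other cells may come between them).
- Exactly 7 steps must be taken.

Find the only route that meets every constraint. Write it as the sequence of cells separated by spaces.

d1 c2 c3 d3 d2 c1 b2 b3

The waypoints must appear in the order c2, c3, d3, with no cell reused.
Route from d1: down-left to c2, down to c3, right to d3, up to d2, up-left to c1, down-left to b2, down to b3 — 7 moves in all.
Check: order respected (1 at step 1, 2 at step 2, 3 at step 3); 7 moves as required.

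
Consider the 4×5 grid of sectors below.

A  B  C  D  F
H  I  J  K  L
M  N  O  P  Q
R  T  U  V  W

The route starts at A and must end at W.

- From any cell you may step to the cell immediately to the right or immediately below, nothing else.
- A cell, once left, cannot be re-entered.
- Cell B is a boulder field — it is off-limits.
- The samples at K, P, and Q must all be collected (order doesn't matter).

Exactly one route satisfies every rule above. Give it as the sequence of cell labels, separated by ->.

A -> H -> I -> J -> K -> P -> Q -> W

Moves only go right or down, so the column and row indices never decrease.
Route from A: down 1 to H, right 3 to K, down 1 to P, right 1 to Q, down 1 to W — 7 moves in all.
Check: all required cells visited.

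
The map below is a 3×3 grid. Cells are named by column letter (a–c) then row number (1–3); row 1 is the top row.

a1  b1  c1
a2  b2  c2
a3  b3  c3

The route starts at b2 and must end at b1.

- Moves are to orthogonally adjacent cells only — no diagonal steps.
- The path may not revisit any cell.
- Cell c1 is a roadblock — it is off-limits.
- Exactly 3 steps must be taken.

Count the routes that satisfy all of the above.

1

Need simple routes of exactly 3 moves from b2 to b1 (Manhattan distance 1, so 1 moves are spent on a detour and 1 undoing it).
Enumerating: b2 a2 a1 b1.
That gives 1 route.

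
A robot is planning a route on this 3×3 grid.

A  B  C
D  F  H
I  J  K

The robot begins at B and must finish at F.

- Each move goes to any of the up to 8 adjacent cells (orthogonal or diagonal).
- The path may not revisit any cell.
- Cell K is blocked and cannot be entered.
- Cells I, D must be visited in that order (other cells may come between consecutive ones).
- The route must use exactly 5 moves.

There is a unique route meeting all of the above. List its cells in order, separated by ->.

The waypoints must appear in the order I, D, with no cell reused.
Route from B: down-right 1 to H, down-left 1 to J, left 1 to I, up 1 to D, right 1 to F — 5 moves in all.
Check: order respected (I at step 3, D at step 4); 5 moves as required.

B -> H -> J -> I -> D -> F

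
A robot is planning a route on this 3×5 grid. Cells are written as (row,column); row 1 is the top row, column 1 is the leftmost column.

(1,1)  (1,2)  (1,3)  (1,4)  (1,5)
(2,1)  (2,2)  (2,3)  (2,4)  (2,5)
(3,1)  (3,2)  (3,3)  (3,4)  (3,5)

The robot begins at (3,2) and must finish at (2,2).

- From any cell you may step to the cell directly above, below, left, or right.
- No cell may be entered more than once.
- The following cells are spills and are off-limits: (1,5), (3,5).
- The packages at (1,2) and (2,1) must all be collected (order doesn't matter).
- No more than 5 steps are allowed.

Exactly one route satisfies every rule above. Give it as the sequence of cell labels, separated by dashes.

(3,2) - (3,1) - (2,1) - (1,1) - (1,2) - (2,2)

Any route must reach (1,2) and (2,1) and still end at (2,2) within 5 moves, so the order of the required stops is forced.
Route from (3,2): left to (3,1), 2× up (reaching (1,1)), right to (1,2), down to (2,2) — 5 moves in all.
Check: all required cells visited; 5 ≤ 5 moves.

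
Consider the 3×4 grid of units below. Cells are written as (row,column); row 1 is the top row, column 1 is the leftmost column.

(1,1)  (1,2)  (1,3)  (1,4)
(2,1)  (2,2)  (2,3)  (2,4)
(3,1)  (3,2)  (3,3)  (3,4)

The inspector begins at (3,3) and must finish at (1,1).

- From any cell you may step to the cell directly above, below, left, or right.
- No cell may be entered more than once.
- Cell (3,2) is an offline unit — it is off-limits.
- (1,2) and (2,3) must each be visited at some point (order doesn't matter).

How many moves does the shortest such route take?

4

Any route passes through (1,2) and (2,3) in some order between (3,3) and (1,1). Summing Manhattan distances along each leg and taking the cheapest ordering ((3,3) → (2,3) → (1,2) → (1,1)) gives a lower bound of 1 + 2 + 1 = 4 moves.
A route of 4 moves achieves this: (3,3) → (2,3) → (1,3) → (1,2) → (1,1).
Since 4 matches the lower bound, it is optimal.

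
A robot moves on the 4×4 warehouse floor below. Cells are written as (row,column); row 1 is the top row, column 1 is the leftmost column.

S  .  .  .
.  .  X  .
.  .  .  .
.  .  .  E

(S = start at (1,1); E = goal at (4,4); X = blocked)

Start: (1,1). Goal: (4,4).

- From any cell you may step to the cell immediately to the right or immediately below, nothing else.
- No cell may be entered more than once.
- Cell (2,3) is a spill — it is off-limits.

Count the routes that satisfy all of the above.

11

A right/down-only route from (1,1) to (4,4) makes exactly 3 down-moves and 3 right-moves in some order.
With no other constraints that would be C(6,3) = 20 routes.
Subtract routes through each blocked cell (inclusion–exclusion for overlaps): − through (2,3): 9 → 11.
That gives 11 routes.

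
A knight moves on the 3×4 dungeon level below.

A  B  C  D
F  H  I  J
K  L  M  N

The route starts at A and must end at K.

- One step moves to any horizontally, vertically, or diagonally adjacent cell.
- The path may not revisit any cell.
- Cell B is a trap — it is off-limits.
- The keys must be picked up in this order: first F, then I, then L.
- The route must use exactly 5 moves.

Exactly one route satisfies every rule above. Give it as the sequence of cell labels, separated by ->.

The waypoints must appear in the order F, I, L, with no cell reused.
Route from A: down to F, 2× right (reaching I), down-left to L, left to K — 5 moves in all.
Check: order respected (F at step 1, I at step 3, L at step 4); 5 moves as required.

A -> F -> H -> I -> L -> K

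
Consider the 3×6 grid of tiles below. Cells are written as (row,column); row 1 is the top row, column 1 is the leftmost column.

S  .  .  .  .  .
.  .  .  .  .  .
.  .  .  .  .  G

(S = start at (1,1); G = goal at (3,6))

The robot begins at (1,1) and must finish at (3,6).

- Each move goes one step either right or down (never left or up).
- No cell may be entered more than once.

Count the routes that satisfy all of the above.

A right/down-only route from (1,1) to (3,6) makes exactly 2 down-moves and 5 right-moves in some order.
With no other constraints that would be C(7,2) = 21 routes.
That gives 21 routes.

21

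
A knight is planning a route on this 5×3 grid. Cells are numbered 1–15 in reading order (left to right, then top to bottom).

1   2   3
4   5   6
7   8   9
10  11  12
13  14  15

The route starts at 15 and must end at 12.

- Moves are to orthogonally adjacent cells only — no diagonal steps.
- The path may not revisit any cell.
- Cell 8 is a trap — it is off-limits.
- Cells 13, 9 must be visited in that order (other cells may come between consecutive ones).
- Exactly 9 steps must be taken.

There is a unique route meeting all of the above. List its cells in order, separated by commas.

15, 14, 13, 10, 7, 4, 5, 6, 9, 12

The waypoints must appear in the order 13, 9, with no cell reused.
Route from 15: left 2 to 13, up 3 to 4, right 2 to 6, down 2 to 12 — 9 moves in all.
Check: order respected (13 at step 2, 9 at step 8); 9 moves as required.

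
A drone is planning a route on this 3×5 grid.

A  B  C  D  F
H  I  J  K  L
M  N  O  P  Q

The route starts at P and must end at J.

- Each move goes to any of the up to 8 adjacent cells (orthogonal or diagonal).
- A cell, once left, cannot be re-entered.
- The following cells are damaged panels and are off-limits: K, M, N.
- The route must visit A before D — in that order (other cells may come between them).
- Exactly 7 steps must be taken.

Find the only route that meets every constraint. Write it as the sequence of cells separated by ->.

The waypoints must appear in the order A, D, with no cell reused.
Route from P: left to O, 2× up-left (reaching A), 3× right (reaching D), down-left to J — 7 moves in all.
Check: order respected (A at step 3, D at step 6); 7 moves as required.

P -> O -> I -> A -> B -> C -> D -> J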